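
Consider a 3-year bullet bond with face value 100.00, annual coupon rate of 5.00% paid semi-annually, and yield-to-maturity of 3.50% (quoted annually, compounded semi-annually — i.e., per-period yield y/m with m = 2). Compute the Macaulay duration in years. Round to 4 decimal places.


Coupon per period c = face * coupon_rate / m = 2.500000
Periods per year m = 2; per-period yield y/m = 0.017500
Number of cashflows N = 6
Cashflows (t years, CF_t, discount factor 1/(1+y/m)^(m*t), PV):
  t = 0.5000: CF_t = 2.500000, DF = 0.982801, PV = 2.457002
  t = 1.0000: CF_t = 2.500000, DF = 0.965898, PV = 2.414744
  t = 1.5000: CF_t = 2.500000, DF = 0.949285, PV = 2.373213
  t = 2.0000: CF_t = 2.500000, DF = 0.932959, PV = 2.332396
  t = 2.5000: CF_t = 2.500000, DF = 0.916913, PV = 2.292281
  t = 3.0000: CF_t = 102.500000, DF = 0.901143, PV = 92.367111
Price P = sum_t PV_t = 104.236748
Macaulay numerator sum_t t * PV_t:
  t * PV_t at t = 0.5000: 1.228501
  t * PV_t at t = 1.0000: 2.414744
  t * PV_t at t = 1.5000: 3.559820
  t * PV_t at t = 2.0000: 4.664793
  t * PV_t at t = 2.5000: 5.730703
  t * PV_t at t = 3.0000: 277.101332
Macaulay duration D = (sum_t t * PV_t) / P = 294.699893 / 104.236748 = 2.827217

Answer: Macaulay duration = 2.8272 years


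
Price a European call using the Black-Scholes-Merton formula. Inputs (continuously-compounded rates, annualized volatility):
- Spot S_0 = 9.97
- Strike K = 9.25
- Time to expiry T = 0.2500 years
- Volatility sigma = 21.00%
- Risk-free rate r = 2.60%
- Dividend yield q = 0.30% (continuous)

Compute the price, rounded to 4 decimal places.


Answer: Price = 0.8999

Derivation:
d1 = (ln(S/K) + (r - q + 0.5*sigma^2) * T) / (sigma * sqrt(T)) = 0.82113840
d2 = d1 - sigma * sqrt(T) = 0.71613840
exp(-rT) = 0.99352108; exp(-qT) = 0.99925028
C = S_0 * exp(-qT) * N(d1) - K * exp(-rT) * N(d2)
N(d1) = 0.79421628; N(d2) = 0.76304705
C = 9.9700 * 0.99925028 * 0.79421628 - 9.2500 * 0.99352108 * 0.76304705 = 0.8999


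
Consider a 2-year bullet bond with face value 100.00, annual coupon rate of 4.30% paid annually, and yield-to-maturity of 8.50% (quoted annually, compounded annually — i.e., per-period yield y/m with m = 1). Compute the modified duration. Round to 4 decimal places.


Coupon per period c = face * coupon_rate / m = 4.300000
Periods per year m = 1; per-period yield y/m = 0.085000
Number of cashflows N = 2
Cashflows (t years, CF_t, discount factor 1/(1+y/m)^(m*t), PV):
  t = 1.0000: CF_t = 4.300000, DF = 0.921659, PV = 3.963134
  t = 2.0000: CF_t = 104.300000, DF = 0.849455, PV = 88.598186
Price P = sum_t PV_t = 92.561320
First compute Macaulay numerator sum_t t * PV_t:
  t * PV_t at t = 1.0000: 3.963134
  t * PV_t at t = 2.0000: 177.196373
Macaulay duration D = 181.159506 / 92.561320 = 1.957184
Modified duration = D / (1 + y/m) = 1.957184 / (1 + 0.085000) = 1.803856

Answer: Modified duration = 1.8039


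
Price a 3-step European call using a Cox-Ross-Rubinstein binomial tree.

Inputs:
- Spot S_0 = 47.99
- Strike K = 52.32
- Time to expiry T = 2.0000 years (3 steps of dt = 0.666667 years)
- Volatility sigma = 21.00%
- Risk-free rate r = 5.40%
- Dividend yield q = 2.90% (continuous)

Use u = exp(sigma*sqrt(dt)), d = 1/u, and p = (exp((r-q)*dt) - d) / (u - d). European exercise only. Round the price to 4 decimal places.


Answer: Price = V(0,0) = 4.8329

Derivation:
dt = T/N = 0.666667
u = exp(sigma*sqrt(dt)) = 1.187042; d = 1/u = 0.842430
p = (exp((r-q)*dt) - d) / (u - d) = 0.506008
Discount per step: exp(-r*dt) = 0.964640
Stock lattice S(k, i) with i counting down-moves:
  k=0: S(0,0) = 47.9900
  k=1: S(1,0) = 56.9661; S(1,1) = 40.4282
  k=2: S(2,0) = 67.6212; S(2,1) = 47.9900; S(2,2) = 34.0580
  k=3: S(3,0) = 80.2692; S(3,1) = 56.9661; S(3,2) = 40.4282; S(3,3) = 28.6915
Terminal payoffs V(N, i) = max(S_T - K, 0):
  V(3,0) = 27.949161; V(3,1) = 4.646133; V(3,2) = 0.000000; V(3,3) = 0.000000
Backward induction: V(k, i) = exp(-r*dt) * [p * V(k+1, i) + (1-p) * V(k+1, i+1)].
  V(2,0) = exp(-r*dt) * [p*27.949161 + (1-p)*4.646133] = 15.856412
  V(2,1) = exp(-r*dt) * [p*4.646133 + (1-p)*0.000000] = 2.267849
  V(2,2) = exp(-r*dt) * [p*0.000000 + (1-p)*0.000000] = 0.000000
  V(1,0) = exp(-r*dt) * [p*15.856412 + (1-p)*2.267849] = 8.820444
  V(1,1) = exp(-r*dt) * [p*2.267849 + (1-p)*0.000000] = 1.106972
  V(0,0) = exp(-r*dt) * [p*8.820444 + (1-p)*1.106972] = 4.832893


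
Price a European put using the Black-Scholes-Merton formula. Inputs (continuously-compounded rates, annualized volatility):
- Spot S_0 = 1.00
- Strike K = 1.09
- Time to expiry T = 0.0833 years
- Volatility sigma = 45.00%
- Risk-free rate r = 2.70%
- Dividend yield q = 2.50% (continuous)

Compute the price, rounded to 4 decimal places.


Answer: Price = 0.1102

Derivation:
d1 = (ln(S/K) + (r - q + 0.5*sigma^2) * T) / (sigma * sqrt(T)) = -0.59730728
d2 = d1 - sigma * sqrt(T) = -0.72718510
exp(-rT) = 0.99775343; exp(-qT) = 0.99791967
P = K * exp(-rT) * N(-d2) - S_0 * exp(-qT) * N(-d1)
N(-d1) = 0.72484888; N(-d2) = 0.76644371
P = 1.0900 * 0.99775343 * 0.76644371 - 1.0000 * 0.99791967 * 0.72484888 = 0.1102


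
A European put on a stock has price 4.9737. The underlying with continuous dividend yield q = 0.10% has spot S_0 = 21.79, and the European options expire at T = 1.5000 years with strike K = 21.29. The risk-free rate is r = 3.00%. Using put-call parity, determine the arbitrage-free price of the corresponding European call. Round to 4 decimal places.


Answer: Call price = 6.3779

Derivation:
Put-call parity: C - P = S_0 * exp(-qT) - K * exp(-rT).
S_0 * exp(-qT) = 21.7900 * 0.99850112 = 21.75733950
K * exp(-rT) = 21.2900 * 0.95599748 = 20.35318639
C = P + S*exp(-qT) - K*exp(-rT)
C = 4.9737 + 21.75733950 - 20.35318639 = 6.3779


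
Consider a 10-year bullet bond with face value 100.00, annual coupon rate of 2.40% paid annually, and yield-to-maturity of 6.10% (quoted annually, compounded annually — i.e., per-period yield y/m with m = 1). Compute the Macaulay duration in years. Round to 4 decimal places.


Answer: Macaulay duration = 8.7976 years

Derivation:
Coupon per period c = face * coupon_rate / m = 2.400000
Periods per year m = 1; per-period yield y/m = 0.061000
Number of cashflows N = 10
Cashflows (t years, CF_t, discount factor 1/(1+y/m)^(m*t), PV):
  t = 1.0000: CF_t = 2.400000, DF = 0.942507, PV = 2.262017
  t = 2.0000: CF_t = 2.400000, DF = 0.888320, PV = 2.131967
  t = 3.0000: CF_t = 2.400000, DF = 0.837247, PV = 2.009394
  t = 4.0000: CF_t = 2.400000, DF = 0.789112, PV = 1.893868
  t = 5.0000: CF_t = 2.400000, DF = 0.743743, PV = 1.784984
  t = 6.0000: CF_t = 2.400000, DF = 0.700983, PV = 1.682360
  t = 7.0000: CF_t = 2.400000, DF = 0.660682, PV = 1.585636
  t = 8.0000: CF_t = 2.400000, DF = 0.622697, PV = 1.494473
  t = 9.0000: CF_t = 2.400000, DF = 0.586897, PV = 1.408552
  t = 10.0000: CF_t = 102.400000, DF = 0.553154, PV = 56.642983
Price P = sum_t PV_t = 72.896234
Macaulay numerator sum_t t * PV_t:
  t * PV_t at t = 1.0000: 2.262017
  t * PV_t at t = 2.0000: 4.263934
  t * PV_t at t = 3.0000: 6.028182
  t * PV_t at t = 4.0000: 7.575472
  t * PV_t at t = 5.0000: 8.924920
  t * PV_t at t = 6.0000: 10.094160
  t * PV_t at t = 7.0000: 11.099453
  t * PV_t at t = 8.0000: 11.955787
  t * PV_t at t = 9.0000: 12.676965
  t * PV_t at t = 10.0000: 566.429831
Macaulay duration D = (sum_t t * PV_t) / P = 641.310721 / 72.896234 = 8.797584


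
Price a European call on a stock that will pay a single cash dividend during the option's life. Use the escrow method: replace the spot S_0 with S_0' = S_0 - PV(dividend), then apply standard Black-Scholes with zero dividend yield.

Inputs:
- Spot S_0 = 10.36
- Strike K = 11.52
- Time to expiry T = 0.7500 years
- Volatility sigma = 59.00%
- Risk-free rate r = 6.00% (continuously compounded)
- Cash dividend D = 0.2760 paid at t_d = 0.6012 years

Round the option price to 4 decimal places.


Answer: Price = 1.6986

Derivation:
PV(D) = D * exp(-r * t_d) = 0.2760 * 0.96457084 = 0.26622155
S_0' = S_0 - PV(D) = 10.3600 - 0.26622155 = 10.09377845
d1 = (ln(S_0'/K) + (r + sigma^2/2)*T) / (sigma*sqrt(T)) = 0.08488435
d2 = d1 - sigma*sqrt(T) = -0.42607064
exp(-rT) = 0.95599748
N(d1) = 0.53382333; N(d2) = 0.33502819
C = S_0' * N(d1) - K * exp(-rT) * N(d2) = 10.09377845 * 0.53382333 - 11.5200 * 0.95599748 * 0.33502819 = 1.6986


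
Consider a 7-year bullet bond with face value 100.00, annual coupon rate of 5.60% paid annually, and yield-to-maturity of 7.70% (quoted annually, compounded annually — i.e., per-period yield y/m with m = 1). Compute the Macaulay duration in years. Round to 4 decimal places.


Answer: Macaulay duration = 5.9087 years

Derivation:
Coupon per period c = face * coupon_rate / m = 5.600000
Periods per year m = 1; per-period yield y/m = 0.077000
Number of cashflows N = 7
Cashflows (t years, CF_t, discount factor 1/(1+y/m)^(m*t), PV):
  t = 1.0000: CF_t = 5.600000, DF = 0.928505, PV = 5.199629
  t = 2.0000: CF_t = 5.600000, DF = 0.862122, PV = 4.827882
  t = 3.0000: CF_t = 5.600000, DF = 0.800484, PV = 4.482713
  t = 4.0000: CF_t = 5.600000, DF = 0.743254, PV = 4.162222
  t = 5.0000: CF_t = 5.600000, DF = 0.690115, PV = 3.864644
  t = 6.0000: CF_t = 5.600000, DF = 0.640775, PV = 3.588342
  t = 7.0000: CF_t = 105.600000, DF = 0.594963, PV = 62.828110
Price P = sum_t PV_t = 88.953541
Macaulay numerator sum_t t * PV_t:
  t * PV_t at t = 1.0000: 5.199629
  t * PV_t at t = 2.0000: 9.655763
  t * PV_t at t = 3.0000: 13.448138
  t * PV_t at t = 4.0000: 16.648887
  t * PV_t at t = 5.0000: 19.323221
  t * PV_t at t = 6.0000: 21.530051
  t * PV_t at t = 7.0000: 439.796770
Macaulay duration D = (sum_t t * PV_t) / P = 525.602459 / 88.953541 = 5.908730


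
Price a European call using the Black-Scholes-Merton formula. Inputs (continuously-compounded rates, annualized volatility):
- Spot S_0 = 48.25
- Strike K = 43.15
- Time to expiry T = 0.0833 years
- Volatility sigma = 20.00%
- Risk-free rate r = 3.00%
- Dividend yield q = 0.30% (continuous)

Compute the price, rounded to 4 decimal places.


d1 = (ln(S/K) + (r - q + 0.5*sigma^2) * T) / (sigma * sqrt(T)) = 2.00314521
d2 = d1 - sigma * sqrt(T) = 1.94542174
exp(-rT) = 0.99750412; exp(-qT) = 0.99975013
C = S_0 * exp(-qT) * N(d1) - K * exp(-rT) * N(d2)
N(d1) = 0.97741915; N(d2) = 0.97413788
C = 48.2500 * 0.99975013 * 0.97741915 - 43.1500 * 0.99750412 * 0.97413788 = 5.2196

Answer: Price = 5.2196


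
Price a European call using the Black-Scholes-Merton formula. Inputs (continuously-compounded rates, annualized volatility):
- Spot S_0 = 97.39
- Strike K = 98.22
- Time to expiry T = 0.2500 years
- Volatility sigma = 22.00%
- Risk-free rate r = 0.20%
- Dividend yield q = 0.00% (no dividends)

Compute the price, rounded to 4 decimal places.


Answer: Price = 3.9096

Derivation:
d1 = (ln(S/K) + (r - q + 0.5*sigma^2) * T) / (sigma * sqrt(T)) = -0.01760295
d2 = d1 - sigma * sqrt(T) = -0.12760295
exp(-rT) = 0.99950012; exp(-qT) = 1.00000000
C = S_0 * exp(-qT) * N(d1) - K * exp(-rT) * N(d2)
N(d1) = 0.49297780; N(d2) = 0.44923160
C = 97.3900 * 1.00000000 * 0.49297780 - 98.2200 * 0.99950012 * 0.44923160 = 3.9096


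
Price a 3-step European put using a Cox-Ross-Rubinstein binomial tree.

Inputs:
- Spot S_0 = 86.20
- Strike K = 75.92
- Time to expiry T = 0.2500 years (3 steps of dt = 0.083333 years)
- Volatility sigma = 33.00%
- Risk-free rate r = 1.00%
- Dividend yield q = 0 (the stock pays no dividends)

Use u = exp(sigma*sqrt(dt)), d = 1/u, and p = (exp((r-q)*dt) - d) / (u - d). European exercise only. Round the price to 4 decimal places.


Answer: Price = V(0,0) = 1.5584

Derivation:
dt = T/N = 0.083333
u = exp(sigma*sqrt(dt)) = 1.099948; d = 1/u = 0.909134
p = (exp((r-q)*dt) - d) / (u - d) = 0.480571
Discount per step: exp(-r*dt) = 0.999167
Stock lattice S(k, i) with i counting down-moves:
  k=0: S(0,0) = 86.2000
  k=1: S(1,0) = 94.8155; S(1,1) = 78.3673
  k=2: S(2,0) = 104.2921; S(2,1) = 86.2000; S(2,2) = 71.2464
  k=3: S(3,0) = 114.7159; S(3,1) = 94.8155; S(3,2) = 78.3673; S(3,3) = 64.7725
Terminal payoffs V(N, i) = max(K - S_T, 0):
  V(3,0) = 0.000000; V(3,1) = 0.000000; V(3,2) = 0.000000; V(3,3) = 11.147457
Backward induction: V(k, i) = exp(-r*dt) * [p * V(k+1, i) + (1-p) * V(k+1, i+1)].
  V(2,0) = exp(-r*dt) * [p*0.000000 + (1-p)*0.000000] = 0.000000
  V(2,1) = exp(-r*dt) * [p*0.000000 + (1-p)*0.000000] = 0.000000
  V(2,2) = exp(-r*dt) * [p*0.000000 + (1-p)*11.147457] = 5.785485
  V(1,0) = exp(-r*dt) * [p*0.000000 + (1-p)*0.000000] = 0.000000
  V(1,1) = exp(-r*dt) * [p*0.000000 + (1-p)*5.785485] = 3.002643
  V(0,0) = exp(-r*dt) * [p*0.000000 + (1-p)*3.002643] = 1.558360


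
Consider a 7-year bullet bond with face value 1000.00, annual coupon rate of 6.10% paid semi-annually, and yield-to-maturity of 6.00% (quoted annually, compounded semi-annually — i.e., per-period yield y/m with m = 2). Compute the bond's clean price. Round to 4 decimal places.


Answer: Price = 1005.6480

Derivation:
Coupon per period c = face * coupon_rate / m = 30.500000
Periods per year m = 2; per-period yield y/m = 0.030000
Number of cashflows N = 14
Cashflows (t years, CF_t, discount factor 1/(1+y/m)^(m*t), PV):
  t = 0.5000: CF_t = 30.500000, DF = 0.970874, PV = 29.611650
  t = 1.0000: CF_t = 30.500000, DF = 0.942596, PV = 28.749175
  t = 1.5000: CF_t = 30.500000, DF = 0.915142, PV = 27.911821
  t = 2.0000: CF_t = 30.500000, DF = 0.888487, PV = 27.098855
  t = 2.5000: CF_t = 30.500000, DF = 0.862609, PV = 26.309568
  t = 3.0000: CF_t = 30.500000, DF = 0.837484, PV = 25.543270
  t = 3.5000: CF_t = 30.500000, DF = 0.813092, PV = 24.799291
  t = 4.0000: CF_t = 30.500000, DF = 0.789409, PV = 24.076982
  t = 4.5000: CF_t = 30.500000, DF = 0.766417, PV = 23.375710
  t = 5.0000: CF_t = 30.500000, DF = 0.744094, PV = 22.694864
  t = 5.5000: CF_t = 30.500000, DF = 0.722421, PV = 22.033849
  t = 6.0000: CF_t = 30.500000, DF = 0.701380, PV = 21.392086
  t = 6.5000: CF_t = 30.500000, DF = 0.680951, PV = 20.769016
  t = 7.0000: CF_t = 1030.500000, DF = 0.661118, PV = 681.281899
Price P = sum_t PV_t = 1005.648037


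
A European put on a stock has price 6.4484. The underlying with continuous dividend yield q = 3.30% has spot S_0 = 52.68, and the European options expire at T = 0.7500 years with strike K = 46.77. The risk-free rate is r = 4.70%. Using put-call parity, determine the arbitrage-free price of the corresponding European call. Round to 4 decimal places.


Answer: Call price = 12.6905

Derivation:
Put-call parity: C - P = S_0 * exp(-qT) - K * exp(-rT).
S_0 * exp(-qT) = 52.6800 * 0.97555377 = 51.39217260
K * exp(-rT) = 46.7700 * 0.96536405 = 45.15007639
C = P + S*exp(-qT) - K*exp(-rT)
C = 6.4484 + 51.39217260 - 45.15007639 = 12.6905


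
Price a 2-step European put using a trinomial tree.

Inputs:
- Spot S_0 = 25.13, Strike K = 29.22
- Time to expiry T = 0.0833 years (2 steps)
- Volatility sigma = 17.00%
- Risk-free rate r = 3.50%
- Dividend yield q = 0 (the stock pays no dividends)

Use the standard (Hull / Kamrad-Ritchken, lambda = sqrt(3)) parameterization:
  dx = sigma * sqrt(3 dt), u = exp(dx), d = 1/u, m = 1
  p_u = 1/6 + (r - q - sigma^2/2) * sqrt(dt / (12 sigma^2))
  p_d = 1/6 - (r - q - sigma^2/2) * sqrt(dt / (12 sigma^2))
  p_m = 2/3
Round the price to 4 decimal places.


Answer: Price = V(0,0) = 4.0050

Derivation:
dt = T/N = 0.041650; dx = sigma*sqrt(3*dt) = 0.060092
u = exp(dx) = 1.061934; d = 1/u = 0.941678
p_u = 0.173788, p_m = 0.666667, p_d = 0.159545
Discount per step: exp(-r*dt) = 0.998543
Stock lattice S(k, j) with j the centered position index:
  k=0: S(0,+0) = 25.1300
  k=1: S(1,-1) = 23.6644; S(1,+0) = 25.1300; S(1,+1) = 26.6864
  k=2: S(2,-2) = 22.2842; S(2,-1) = 23.6644; S(2,+0) = 25.1300; S(2,+1) = 26.6864; S(2,+2) = 28.3392
Terminal payoffs V(N, j) = max(K - S_T, 0):
  V(2,-2) = 6.935793; V(2,-1) = 5.555636; V(2,+0) = 4.090000; V(2,+1) = 2.533591; V(2,+2) = 0.880787
Backward induction: V(k, j) = exp(-r*dt) * [p_u * V(k+1, j+1) + p_m * V(k+1, j) + p_d * V(k+1, j-1)]
  V(1,-1) = exp(-r*dt) * [p_u*4.090000 + p_m*5.555636 + p_d*6.935793] = 5.513080
  V(1,+0) = exp(-r*dt) * [p_u*2.533591 + p_m*4.090000 + p_d*5.555636] = 4.047445
  V(1,+1) = exp(-r*dt) * [p_u*0.880787 + p_m*2.533591 + p_d*4.090000] = 2.491036
  V(0,+0) = exp(-r*dt) * [p_u*2.491036 + p_m*4.047445 + p_d*5.513080] = 4.004952


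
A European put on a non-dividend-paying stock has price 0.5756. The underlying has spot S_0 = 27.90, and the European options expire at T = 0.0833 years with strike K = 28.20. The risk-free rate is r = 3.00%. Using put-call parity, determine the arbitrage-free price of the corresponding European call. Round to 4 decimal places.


Answer: Call price = 0.3460

Derivation:
Put-call parity: C - P = S_0 * exp(-qT) - K * exp(-rT).
S_0 * exp(-qT) = 27.9000 * 1.00000000 = 27.90000000
K * exp(-rT) = 28.2000 * 0.99750412 = 28.12961618
C = P + S*exp(-qT) - K*exp(-rT)
C = 0.5756 + 27.90000000 - 28.12961618 = 0.3460


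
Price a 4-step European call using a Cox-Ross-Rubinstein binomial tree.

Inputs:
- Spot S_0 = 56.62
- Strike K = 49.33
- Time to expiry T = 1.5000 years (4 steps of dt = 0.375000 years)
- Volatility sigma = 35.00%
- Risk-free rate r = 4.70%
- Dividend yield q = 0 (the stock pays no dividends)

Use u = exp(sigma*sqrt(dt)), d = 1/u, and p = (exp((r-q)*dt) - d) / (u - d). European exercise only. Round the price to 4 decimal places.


dt = T/N = 0.375000
u = exp(sigma*sqrt(dt)) = 1.239032; d = 1/u = 0.807082
p = (exp((r-q)*dt) - d) / (u - d) = 0.487787
Discount per step: exp(-r*dt) = 0.982529
Stock lattice S(k, i) with i counting down-moves:
  k=0: S(0,0) = 56.6200
  k=1: S(1,0) = 70.1540; S(1,1) = 45.6970
  k=2: S(2,0) = 86.9230; S(2,1) = 56.6200; S(2,2) = 36.8812
  k=3: S(3,0) = 107.7004; S(3,1) = 70.1540; S(3,2) = 45.6970; S(3,3) = 29.7661
  k=4: S(4,0) = 133.4442; S(4,1) = 86.9230; S(4,2) = 56.6200; S(4,3) = 36.8812; S(4,4) = 24.0237
Terminal payoffs V(N, i) = max(S_T - K, 0):
  V(4,0) = 84.114237; V(4,1) = 37.593027; V(4,2) = 7.290000; V(4,3) = 0.000000; V(4,4) = 0.000000
Backward induction: V(k, i) = exp(-r*dt) * [p * V(k+1, i) + (1-p) * V(k+1, i+1)].
  V(3,0) = exp(-r*dt) * [p*84.114237 + (1-p)*37.593027] = 59.232228
  V(3,1) = exp(-r*dt) * [p*37.593027 + (1-p)*7.290000] = 21.685811
  V(3,2) = exp(-r*dt) * [p*7.290000 + (1-p)*0.000000] = 3.493840
  V(3,3) = exp(-r*dt) * [p*0.000000 + (1-p)*0.000000] = 0.000000
  V(2,0) = exp(-r*dt) * [p*59.232228 + (1-p)*21.685811] = 39.301619
  V(2,1) = exp(-r*dt) * [p*21.685811 + (1-p)*3.493840] = 12.151570
  V(2,2) = exp(-r*dt) * [p*3.493840 + (1-p)*0.000000] = 1.674474
  V(1,0) = exp(-r*dt) * [p*39.301619 + (1-p)*12.151570] = 24.951335
  V(1,1) = exp(-r*dt) * [p*12.151570 + (1-p)*1.674474] = 6.666522
  V(0,0) = exp(-r*dt) * [p*24.951335 + (1-p)*6.666522] = 15.313319

Answer: Price = V(0,0) = 15.3133


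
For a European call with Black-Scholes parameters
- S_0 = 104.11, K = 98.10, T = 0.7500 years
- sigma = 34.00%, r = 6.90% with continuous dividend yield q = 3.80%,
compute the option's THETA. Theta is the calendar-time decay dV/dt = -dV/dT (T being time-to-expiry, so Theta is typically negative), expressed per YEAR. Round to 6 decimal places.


Answer: Theta = -8.225876

Derivation:
d1 = 0.4281244671; d2 = 0.1336758298
phi(d1) = 0.3640064059; exp(-qT) = 0.9719022941; exp(-rT) = 0.9495662287
Theta = -S*exp(-qT)*phi(d1)*sigma/(2*sqrt(T)) - r*K*exp(-rT)*N(d2) + q*S*exp(-qT)*N(d1)
N(d1) = 0.6657197478; N(d2) = 0.5531705407; sqrt(T) = 0.8660254038
Term 1 = -104.1100 * 0.9719022941 * 0.3640064059 * 0.3400 / (2 * 0.8660254038) = -7.2300678009
Term 2 = -0.0690 * 98.1000 * 0.9495662287 * 0.5531705407 = -3.5555140751
Term 3 = 0.0380 * 104.1100 * 0.9719022941 * 0.6657197478 = 2.5597060229
Theta = -7.2300678009 + (-3.5555140751) + (2.5597060229) = -8.225876


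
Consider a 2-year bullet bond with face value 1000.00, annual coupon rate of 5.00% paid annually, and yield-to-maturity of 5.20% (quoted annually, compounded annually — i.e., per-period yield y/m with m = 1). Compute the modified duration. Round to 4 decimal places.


Coupon per period c = face * coupon_rate / m = 50.000000
Periods per year m = 1; per-period yield y/m = 0.052000
Number of cashflows N = 2
Cashflows (t years, CF_t, discount factor 1/(1+y/m)^(m*t), PV):
  t = 1.0000: CF_t = 50.000000, DF = 0.950570, PV = 47.528517
  t = 2.0000: CF_t = 1050.000000, DF = 0.903584, PV = 948.763174
Price P = sum_t PV_t = 996.291691
First compute Macaulay numerator sum_t t * PV_t:
  t * PV_t at t = 1.0000: 47.528517
  t * PV_t at t = 2.0000: 1897.526349
Macaulay duration D = 1945.054866 / 996.291691 = 1.952295
Modified duration = D / (1 + y/m) = 1.952295 / (1 + 0.052000) = 1.855793

Answer: Modified duration = 1.8558


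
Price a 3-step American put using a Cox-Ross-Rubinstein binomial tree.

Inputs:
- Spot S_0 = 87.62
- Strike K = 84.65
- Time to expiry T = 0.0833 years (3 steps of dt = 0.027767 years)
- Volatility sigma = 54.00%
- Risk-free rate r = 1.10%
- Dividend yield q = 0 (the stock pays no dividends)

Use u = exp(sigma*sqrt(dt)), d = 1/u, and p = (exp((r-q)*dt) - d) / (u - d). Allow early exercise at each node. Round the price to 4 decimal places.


dt = T/N = 0.027767
u = exp(sigma*sqrt(dt)) = 1.094155; d = 1/u = 0.913948
p = (exp((r-q)*dt) - d) / (u - d) = 0.479215
Discount per step: exp(-r*dt) = 0.999695
Stock lattice S(k, i) with i counting down-moves:
  k=0: S(0,0) = 87.6200
  k=1: S(1,0) = 95.8698; S(1,1) = 80.0801
  k=2: S(2,0) = 104.8964; S(2,1) = 87.6200; S(2,2) = 73.1890
  k=3: S(3,0) = 114.7729; S(3,1) = 95.8698; S(3,2) = 80.0801; S(3,3) = 66.8909
Terminal payoffs V(N, i) = max(K - S_T, 0):
  V(3,0) = 0.000000; V(3,1) = 0.000000; V(3,2) = 4.569908; V(3,3) = 17.759076
Backward induction: V(k, i) = exp(-r*dt) * [p * V(k+1, i) + (1-p) * V(k+1, i+1)]; then take max(V_cont, immediate exercise) for American.
  V(2,0) = exp(-r*dt) * [p*0.000000 + (1-p)*0.000000] = 0.000000; exercise = 0.000000; V(2,0) = max -> 0.000000
  V(2,1) = exp(-r*dt) * [p*0.000000 + (1-p)*4.569908] = 2.379214; exercise = 0.000000; V(2,1) = max -> 2.379214
  V(2,2) = exp(-r*dt) * [p*4.569908 + (1-p)*17.759076] = 11.435138; exercise = 11.460989; V(2,2) = max -> 11.460989
  V(1,0) = exp(-r*dt) * [p*0.000000 + (1-p)*2.379214] = 1.238681; exercise = 0.000000; V(1,0) = max -> 1.238681
  V(1,1) = exp(-r*dt) * [p*2.379214 + (1-p)*11.460989] = 7.106697; exercise = 4.569908; V(1,1) = max -> 7.106697
  V(0,0) = exp(-r*dt) * [p*1.238681 + (1-p)*7.106697] = 4.293345; exercise = 0.000000; V(0,0) = max -> 4.293345

Answer: Price = V(0,0) = 4.2933


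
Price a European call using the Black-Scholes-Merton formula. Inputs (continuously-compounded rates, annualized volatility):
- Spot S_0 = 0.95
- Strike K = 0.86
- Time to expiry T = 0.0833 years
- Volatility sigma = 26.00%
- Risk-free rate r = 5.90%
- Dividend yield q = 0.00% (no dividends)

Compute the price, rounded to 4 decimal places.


Answer: Price = 0.0967

Derivation:
d1 = (ln(S/K) + (r - q + 0.5*sigma^2) * T) / (sigma * sqrt(T)) = 1.42935886
d2 = d1 - sigma * sqrt(T) = 1.35431834
exp(-rT) = 0.99509736; exp(-qT) = 1.00000000
C = S_0 * exp(-qT) * N(d1) - K * exp(-rT) * N(d2)
N(d1) = 0.92354944; N(d2) = 0.91218258
C = 0.9500 * 1.00000000 * 0.92354944 - 0.8600 * 0.99509736 * 0.91218258 = 0.0967


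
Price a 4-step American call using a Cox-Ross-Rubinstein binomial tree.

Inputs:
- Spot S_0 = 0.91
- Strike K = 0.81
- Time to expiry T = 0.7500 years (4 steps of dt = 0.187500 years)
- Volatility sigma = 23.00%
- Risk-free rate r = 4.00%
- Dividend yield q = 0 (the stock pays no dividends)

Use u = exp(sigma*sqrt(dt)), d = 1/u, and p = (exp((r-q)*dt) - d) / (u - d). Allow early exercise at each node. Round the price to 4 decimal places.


Answer: Price = V(0,0) = 0.1496

Derivation:
dt = T/N = 0.187500
u = exp(sigma*sqrt(dt)) = 1.104721; d = 1/u = 0.905206
p = (exp((r-q)*dt) - d) / (u - d) = 0.512855
Discount per step: exp(-r*dt) = 0.992528
Stock lattice S(k, i) with i counting down-moves:
  k=0: S(0,0) = 0.9100
  k=1: S(1,0) = 1.0053; S(1,1) = 0.8237
  k=2: S(2,0) = 1.1106; S(2,1) = 0.9100; S(2,2) = 0.7457
  k=3: S(3,0) = 1.2269; S(3,1) = 1.0053; S(3,2) = 0.8237; S(3,3) = 0.6750
  k=4: S(4,0) = 1.3554; S(4,1) = 1.1106; S(4,2) = 0.9100; S(4,3) = 0.7457; S(4,4) = 0.6110
Terminal payoffs V(N, i) = max(S_T - K, 0):
  V(4,0) = 0.545352; V(4,1) = 0.300572; V(4,2) = 0.100000; V(4,3) = 0.000000; V(4,4) = 0.000000
Backward induction: V(k, i) = exp(-r*dt) * [p * V(k+1, i) + (1-p) * V(k+1, i+1)]; then take max(V_cont, immediate exercise) for American.
  V(3,0) = exp(-r*dt) * [p*0.545352 + (1-p)*0.300572] = 0.422925; exercise = 0.416872; V(3,0) = max -> 0.422925
  V(3,1) = exp(-r*dt) * [p*0.300572 + (1-p)*0.100000] = 0.201348; exercise = 0.195296; V(3,1) = max -> 0.201348
  V(3,2) = exp(-r*dt) * [p*0.100000 + (1-p)*0.000000] = 0.050902; exercise = 0.013737; V(3,2) = max -> 0.050902
  V(3,3) = exp(-r*dt) * [p*0.000000 + (1-p)*0.000000] = 0.000000; exercise = 0.000000; V(3,3) = max -> 0.000000
  V(2,0) = exp(-r*dt) * [p*0.422925 + (1-p)*0.201348] = 0.312631; exercise = 0.300572; V(2,0) = max -> 0.312631
  V(2,1) = exp(-r*dt) * [p*0.201348 + (1-p)*0.050902] = 0.127102; exercise = 0.100000; V(2,1) = max -> 0.127102
  V(2,2) = exp(-r*dt) * [p*0.050902 + (1-p)*0.000000] = 0.025910; exercise = 0.000000; V(2,2) = max -> 0.025910
  V(1,0) = exp(-r*dt) * [p*0.312631 + (1-p)*0.127102] = 0.220591; exercise = 0.195296; V(1,0) = max -> 0.220591
  V(1,1) = exp(-r*dt) * [p*0.127102 + (1-p)*0.025910] = 0.077226; exercise = 0.013737; V(1,1) = max -> 0.077226
  V(0,0) = exp(-r*dt) * [p*0.220591 + (1-p)*0.077226] = 0.149625; exercise = 0.100000; V(0,0) = max -> 0.149625


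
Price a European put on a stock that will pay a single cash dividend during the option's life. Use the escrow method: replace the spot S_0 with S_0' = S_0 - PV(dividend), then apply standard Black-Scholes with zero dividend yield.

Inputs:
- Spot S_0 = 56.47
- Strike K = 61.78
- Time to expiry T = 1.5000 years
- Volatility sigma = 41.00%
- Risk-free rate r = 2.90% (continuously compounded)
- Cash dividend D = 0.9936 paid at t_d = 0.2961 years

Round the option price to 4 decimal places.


PV(D) = D * exp(-r * t_d) = 0.9936 * 0.99144986 = 0.98510458
S_0' = S_0 - PV(D) = 56.4700 - 0.98510458 = 55.48489542
d1 = (ln(S_0'/K) + (r + sigma^2/2)*T) / (sigma*sqrt(T)) = 0.12368159
d2 = d1 - sigma*sqrt(T) = -0.37846381
exp(-rT) = 0.95743255
N(-d1) = 0.45078369; N(-d2) = 0.64745696
P = K * exp(-rT) * N(-d2) - S_0' * N(-d1) = 61.7800 * 0.95743255 * 0.64745696 - 55.48489542 * 0.45078369 = 13.2855

Answer: Price = 13.2855


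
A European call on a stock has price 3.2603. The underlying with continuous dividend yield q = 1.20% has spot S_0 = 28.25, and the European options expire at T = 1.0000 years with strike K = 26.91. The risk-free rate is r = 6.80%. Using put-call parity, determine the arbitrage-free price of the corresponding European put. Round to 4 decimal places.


Put-call parity: C - P = S_0 * exp(-qT) - K * exp(-rT).
S_0 * exp(-qT) = 28.2500 * 0.98807171 = 27.91302589
K * exp(-rT) = 26.9100 * 0.93426047 = 25.14094934
P = C - S*exp(-qT) + K*exp(-rT)
P = 3.2603 - 27.91302589 + 25.14094934 = 0.4882

Answer: Put price = 0.4882


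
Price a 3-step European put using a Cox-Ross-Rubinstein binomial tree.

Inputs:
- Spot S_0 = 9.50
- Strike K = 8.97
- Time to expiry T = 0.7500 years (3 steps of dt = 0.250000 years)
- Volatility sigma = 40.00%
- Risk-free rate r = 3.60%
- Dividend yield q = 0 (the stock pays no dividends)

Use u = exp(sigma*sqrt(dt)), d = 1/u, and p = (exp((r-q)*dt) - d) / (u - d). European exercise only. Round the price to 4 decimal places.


Answer: Price = V(0,0) = 0.9939

Derivation:
dt = T/N = 0.250000
u = exp(sigma*sqrt(dt)) = 1.221403; d = 1/u = 0.818731
p = (exp((r-q)*dt) - d) / (u - d) = 0.472618
Discount per step: exp(-r*dt) = 0.991040
Stock lattice S(k, i) with i counting down-moves:
  k=0: S(0,0) = 9.5000
  k=1: S(1,0) = 11.6033; S(1,1) = 7.7779
  k=2: S(2,0) = 14.1723; S(2,1) = 9.5000; S(2,2) = 6.3680
  k=3: S(3,0) = 17.3101; S(3,1) = 11.6033; S(3,2) = 7.7779; S(3,3) = 5.2137
Terminal payoffs V(N, i) = max(K - S_T, 0):
  V(3,0) = 0.000000; V(3,1) = 0.000000; V(3,2) = 1.192058; V(3,3) = 3.756289
Backward induction: V(k, i) = exp(-r*dt) * [p * V(k+1, i) + (1-p) * V(k+1, i+1)].
  V(2,0) = exp(-r*dt) * [p*0.000000 + (1-p)*0.000000] = 0.000000
  V(2,1) = exp(-r*dt) * [p*0.000000 + (1-p)*1.192058] = 0.623038
  V(2,2) = exp(-r*dt) * [p*1.192058 + (1-p)*3.756289] = 2.521592
  V(1,0) = exp(-r*dt) * [p*0.000000 + (1-p)*0.623038] = 0.325635
  V(1,1) = exp(-r*dt) * [p*0.623038 + (1-p)*2.521592] = 1.609749
  V(0,0) = exp(-r*dt) * [p*0.325635 + (1-p)*1.609749] = 0.993869


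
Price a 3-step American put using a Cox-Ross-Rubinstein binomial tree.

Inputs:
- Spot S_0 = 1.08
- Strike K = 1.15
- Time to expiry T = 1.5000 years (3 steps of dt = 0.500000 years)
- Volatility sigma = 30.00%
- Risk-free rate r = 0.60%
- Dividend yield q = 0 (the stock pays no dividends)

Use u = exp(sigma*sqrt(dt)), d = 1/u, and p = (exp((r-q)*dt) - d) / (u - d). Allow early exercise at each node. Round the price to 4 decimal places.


dt = T/N = 0.500000
u = exp(sigma*sqrt(dt)) = 1.236311; d = 1/u = 0.808858
p = (exp((r-q)*dt) - d) / (u - d) = 0.454194
Discount per step: exp(-r*dt) = 0.997004
Stock lattice S(k, i) with i counting down-moves:
  k=0: S(0,0) = 1.0800
  k=1: S(1,0) = 1.3352; S(1,1) = 0.8736
  k=2: S(2,0) = 1.6507; S(2,1) = 1.0800; S(2,2) = 0.7066
  k=3: S(3,0) = 2.0408; S(3,1) = 1.3352; S(3,2) = 0.8736; S(3,3) = 0.5715
Terminal payoffs V(N, i) = max(K - S_T, 0):
  V(3,0) = 0.000000; V(3,1) = 0.000000; V(3,2) = 0.276433; V(3,3) = 0.578468
Backward induction: V(k, i) = exp(-r*dt) * [p * V(k+1, i) + (1-p) * V(k+1, i+1)]; then take max(V_cont, immediate exercise) for American.
  V(2,0) = exp(-r*dt) * [p*0.000000 + (1-p)*0.000000] = 0.000000; exercise = 0.000000; V(2,0) = max -> 0.000000
  V(2,1) = exp(-r*dt) * [p*0.000000 + (1-p)*0.276433] = 0.150427; exercise = 0.070000; V(2,1) = max -> 0.150427
  V(2,2) = exp(-r*dt) * [p*0.276433 + (1-p)*0.578468] = 0.439964; exercise = 0.443409; V(2,2) = max -> 0.443409
  V(1,0) = exp(-r*dt) * [p*0.000000 + (1-p)*0.150427] = 0.081858; exercise = 0.000000; V(1,0) = max -> 0.081858
  V(1,1) = exp(-r*dt) * [p*0.150427 + (1-p)*0.443409] = 0.309409; exercise = 0.276433; V(1,1) = max -> 0.309409
  V(0,0) = exp(-r*dt) * [p*0.081858 + (1-p)*0.309409] = 0.205439; exercise = 0.070000; V(0,0) = max -> 0.205439

Answer: Price = V(0,0) = 0.2054


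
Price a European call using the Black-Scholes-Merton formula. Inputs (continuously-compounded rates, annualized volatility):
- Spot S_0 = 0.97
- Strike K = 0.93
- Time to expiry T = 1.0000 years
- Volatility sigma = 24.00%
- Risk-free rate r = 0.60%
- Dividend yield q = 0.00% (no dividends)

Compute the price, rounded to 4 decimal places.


Answer: Price = 0.1151

Derivation:
d1 = (ln(S/K) + (r - q + 0.5*sigma^2) * T) / (sigma * sqrt(T)) = 0.32046452
d2 = d1 - sigma * sqrt(T) = 0.08046452
exp(-rT) = 0.99401796; exp(-qT) = 1.00000000
C = S_0 * exp(-qT) * N(d1) - K * exp(-rT) * N(d2)
N(d1) = 0.62569189; N(d2) = 0.53206609
C = 0.9700 * 1.00000000 * 0.62569189 - 0.9300 * 0.99401796 * 0.53206609 = 0.1151


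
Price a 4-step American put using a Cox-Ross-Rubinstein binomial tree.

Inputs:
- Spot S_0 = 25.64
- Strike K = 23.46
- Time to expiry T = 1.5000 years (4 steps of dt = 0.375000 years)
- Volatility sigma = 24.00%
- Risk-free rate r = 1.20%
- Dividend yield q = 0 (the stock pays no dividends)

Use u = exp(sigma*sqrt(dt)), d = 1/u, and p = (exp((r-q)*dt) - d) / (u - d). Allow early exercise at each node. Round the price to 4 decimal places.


Answer: Price = V(0,0) = 1.8430

Derivation:
dt = T/N = 0.375000
u = exp(sigma*sqrt(dt)) = 1.158319; d = 1/u = 0.863320
p = (exp((r-q)*dt) - d) / (u - d) = 0.478612
Discount per step: exp(-r*dt) = 0.995510
Stock lattice S(k, i) with i counting down-moves:
  k=0: S(0,0) = 25.6400
  k=1: S(1,0) = 29.6993; S(1,1) = 22.1355
  k=2: S(2,0) = 34.4012; S(2,1) = 25.6400; S(2,2) = 19.1101
  k=3: S(3,0) = 39.8476; S(3,1) = 29.6993; S(3,2) = 22.1355; S(3,3) = 16.4981
  k=4: S(4,0) = 46.1562; S(4,1) = 34.4012; S(4,2) = 25.6400; S(4,3) = 19.1101; S(4,4) = 14.2432
Terminal payoffs V(N, i) = max(K - S_T, 0):
  V(4,0) = 0.000000; V(4,1) = 0.000000; V(4,2) = 0.000000; V(4,3) = 4.349941; V(4,4) = 9.216850
Backward induction: V(k, i) = exp(-r*dt) * [p * V(k+1, i) + (1-p) * V(k+1, i+1)]; then take max(V_cont, immediate exercise) for American.
  V(3,0) = exp(-r*dt) * [p*0.000000 + (1-p)*0.000000] = 0.000000; exercise = 0.000000; V(3,0) = max -> 0.000000
  V(3,1) = exp(-r*dt) * [p*0.000000 + (1-p)*0.000000] = 0.000000; exercise = 0.000000; V(3,1) = max -> 0.000000
  V(3,2) = exp(-r*dt) * [p*0.000000 + (1-p)*4.349941] = 2.257822; exercise = 1.324465; V(3,2) = max -> 2.257822
  V(3,3) = exp(-r*dt) * [p*4.349941 + (1-p)*9.216850] = 6.856563; exercise = 6.961896; V(3,3) = max -> 6.961896
  V(2,0) = exp(-r*dt) * [p*0.000000 + (1-p)*0.000000] = 0.000000; exercise = 0.000000; V(2,0) = max -> 0.000000
  V(2,1) = exp(-r*dt) * [p*0.000000 + (1-p)*2.257822] = 1.171915; exercise = 0.000000; V(2,1) = max -> 1.171915
  V(2,2) = exp(-r*dt) * [p*2.257822 + (1-p)*6.961896] = 4.689319; exercise = 4.349941; V(2,2) = max -> 4.689319
  V(1,0) = exp(-r*dt) * [p*0.000000 + (1-p)*1.171915] = 0.608279; exercise = 0.000000; V(1,0) = max -> 0.608279
  V(1,1) = exp(-r*dt) * [p*1.171915 + (1-p)*4.689319] = 2.992350; exercise = 1.324465; V(1,1) = max -> 2.992350
  V(0,0) = exp(-r*dt) * [p*0.608279 + (1-p)*2.992350] = 1.842992; exercise = 0.000000; V(0,0) = max -> 1.842992


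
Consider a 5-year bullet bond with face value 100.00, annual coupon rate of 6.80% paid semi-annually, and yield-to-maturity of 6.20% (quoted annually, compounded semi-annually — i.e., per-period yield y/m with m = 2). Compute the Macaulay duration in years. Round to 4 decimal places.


Coupon per period c = face * coupon_rate / m = 3.400000
Periods per year m = 2; per-period yield y/m = 0.031000
Number of cashflows N = 10
Cashflows (t years, CF_t, discount factor 1/(1+y/m)^(m*t), PV):
  t = 0.5000: CF_t = 3.400000, DF = 0.969932, PV = 3.297769
  t = 1.0000: CF_t = 3.400000, DF = 0.940768, PV = 3.198612
  t = 1.5000: CF_t = 3.400000, DF = 0.912481, PV = 3.102437
  t = 2.0000: CF_t = 3.400000, DF = 0.885045, PV = 3.009153
  t = 2.5000: CF_t = 3.400000, DF = 0.858434, PV = 2.918674
  t = 3.0000: CF_t = 3.400000, DF = 0.832622, PV = 2.830916
  t = 3.5000: CF_t = 3.400000, DF = 0.807587, PV = 2.745796
  t = 4.0000: CF_t = 3.400000, DF = 0.783305, PV = 2.663236
  t = 4.5000: CF_t = 3.400000, DF = 0.759752, PV = 2.583158
  t = 5.0000: CF_t = 103.400000, DF = 0.736908, PV = 76.196301
Price P = sum_t PV_t = 102.546050
Macaulay numerator sum_t t * PV_t:
  t * PV_t at t = 0.5000: 1.648885
  t * PV_t at t = 1.0000: 3.198612
  t * PV_t at t = 1.5000: 4.653655
  t * PV_t at t = 2.0000: 6.018306
  t * PV_t at t = 2.5000: 7.296685
  t * PV_t at t = 3.0000: 8.492747
  t * PV_t at t = 3.5000: 9.610286
  t * PV_t at t = 4.0000: 10.652943
  t * PV_t at t = 4.5000: 11.624210
  t * PV_t at t = 5.0000: 380.981503
Macaulay duration D = (sum_t t * PV_t) / P = 444.177830 / 102.546050 = 4.331496

Answer: Macaulay duration = 4.3315 years


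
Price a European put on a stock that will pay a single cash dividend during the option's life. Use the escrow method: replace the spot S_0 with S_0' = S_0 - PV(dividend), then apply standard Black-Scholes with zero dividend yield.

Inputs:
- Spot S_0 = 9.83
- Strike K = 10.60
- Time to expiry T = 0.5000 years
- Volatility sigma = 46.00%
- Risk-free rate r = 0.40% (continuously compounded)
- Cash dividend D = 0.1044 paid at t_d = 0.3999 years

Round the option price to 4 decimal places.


Answer: Price = 1.7813

Derivation:
PV(D) = D * exp(-r * t_d) = 0.1044 * 0.99840168 = 0.10423314
S_0' = S_0 - PV(D) = 9.8300 - 0.10423314 = 9.72576686
d1 = (ln(S_0'/K) + (r + sigma^2/2)*T) / (sigma*sqrt(T)) = -0.09584451
d2 = d1 - sigma*sqrt(T) = -0.42111363
exp(-rT) = 0.99800200
N(-d1) = 0.53817797; N(-d2) = 0.66316395
P = K * exp(-rT) * N(-d2) - S_0' * N(-d1) = 10.6000 * 0.99800200 * 0.66316395 - 9.72576686 * 0.53817797 = 1.7813


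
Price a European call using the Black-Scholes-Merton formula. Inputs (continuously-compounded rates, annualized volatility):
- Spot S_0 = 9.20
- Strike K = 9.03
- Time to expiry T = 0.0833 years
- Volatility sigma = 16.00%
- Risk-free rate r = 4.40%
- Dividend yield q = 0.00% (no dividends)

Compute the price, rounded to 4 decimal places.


Answer: Price = 0.2883

Derivation:
d1 = (ln(S/K) + (r - q + 0.5*sigma^2) * T) / (sigma * sqrt(T)) = 0.50634848
d2 = d1 - sigma * sqrt(T) = 0.46016970
exp(-rT) = 0.99634151; exp(-qT) = 1.00000000
C = S_0 * exp(-qT) * N(d1) - K * exp(-rT) * N(d2)
N(d1) = 0.69369398; N(d2) = 0.67730279
C = 9.2000 * 1.00000000 * 0.69369398 - 9.0300 * 0.99634151 * 0.67730279 = 0.2883


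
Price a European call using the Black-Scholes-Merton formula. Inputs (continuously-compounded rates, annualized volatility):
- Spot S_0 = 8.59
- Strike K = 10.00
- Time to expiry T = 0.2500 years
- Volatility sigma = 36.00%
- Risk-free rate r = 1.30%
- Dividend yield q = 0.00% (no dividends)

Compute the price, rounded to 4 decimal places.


d1 = (ln(S/K) + (r - q + 0.5*sigma^2) * T) / (sigma * sqrt(T)) = -0.73631309
d2 = d1 - sigma * sqrt(T) = -0.91631309
exp(-rT) = 0.99675528; exp(-qT) = 1.00000000
C = S_0 * exp(-qT) * N(d1) - K * exp(-rT) * N(d2)
N(d1) = 0.23077009; N(d2) = 0.17975135
C = 8.5900 * 1.00000000 * 0.23077009 - 10.0000 * 0.99675528 * 0.17975135 = 0.1906

Answer: Price = 0.1906


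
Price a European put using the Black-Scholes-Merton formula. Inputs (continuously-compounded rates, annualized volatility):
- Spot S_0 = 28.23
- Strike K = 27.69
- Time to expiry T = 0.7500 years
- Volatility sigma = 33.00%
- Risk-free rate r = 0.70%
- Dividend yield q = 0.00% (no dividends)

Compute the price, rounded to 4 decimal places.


d1 = (ln(S/K) + (r - q + 0.5*sigma^2) * T) / (sigma * sqrt(T)) = 0.22884557
d2 = d1 - sigma * sqrt(T) = -0.05694281
exp(-rT) = 0.99476376; exp(-qT) = 1.00000000
P = K * exp(-rT) * N(-d2) - S_0 * exp(-qT) * N(-d1)
N(-d1) = 0.40949447; N(-d2) = 0.52270463
P = 27.6900 * 0.99476376 * 0.52270463 - 28.2300 * 1.00000000 * 0.40949447 = 2.8379

Answer: Price = 2.8379


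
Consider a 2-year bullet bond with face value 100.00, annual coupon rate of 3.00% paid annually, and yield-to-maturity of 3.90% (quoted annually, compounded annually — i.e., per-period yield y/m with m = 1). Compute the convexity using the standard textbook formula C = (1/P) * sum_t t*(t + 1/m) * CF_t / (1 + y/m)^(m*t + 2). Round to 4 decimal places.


Coupon per period c = face * coupon_rate / m = 3.000000
Periods per year m = 1; per-period yield y/m = 0.039000
Number of cashflows N = 2
Cashflows (t years, CF_t, discount factor 1/(1+y/m)^(m*t), PV):
  t = 1.0000: CF_t = 3.000000, DF = 0.962464, PV = 2.887392
  t = 2.0000: CF_t = 103.000000, DF = 0.926337, PV = 95.412688
Price P = sum_t PV_t = 98.300079
Convexity numerator sum_t t*(t + 1/m) * CF_t / (1+y/m)^(m*t + 2):
  t = 1.0000: term = 5.349394
  t = 2.0000: term = 530.305687
Convexity = (1/P) * sum = 535.655082 / 98.300079 = 5.449183

Answer: Convexity = 5.4492


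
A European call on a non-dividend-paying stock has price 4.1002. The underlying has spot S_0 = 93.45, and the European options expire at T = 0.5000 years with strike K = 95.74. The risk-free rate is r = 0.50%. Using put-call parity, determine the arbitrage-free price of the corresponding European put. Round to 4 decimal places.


Answer: Put price = 6.1511

Derivation:
Put-call parity: C - P = S_0 * exp(-qT) - K * exp(-rT).
S_0 * exp(-qT) = 93.4500 * 1.00000000 = 93.45000000
K * exp(-rT) = 95.7400 * 0.99750312 = 95.50094894
P = C - S*exp(-qT) + K*exp(-rT)
P = 4.1002 - 93.45000000 + 95.50094894 = 6.1511


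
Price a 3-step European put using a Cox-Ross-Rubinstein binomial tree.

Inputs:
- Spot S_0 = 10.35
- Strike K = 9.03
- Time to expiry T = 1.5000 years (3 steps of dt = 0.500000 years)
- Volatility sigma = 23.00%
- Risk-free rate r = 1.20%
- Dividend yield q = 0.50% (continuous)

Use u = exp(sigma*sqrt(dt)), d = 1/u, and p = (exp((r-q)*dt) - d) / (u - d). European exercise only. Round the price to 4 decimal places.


dt = T/N = 0.500000
u = exp(sigma*sqrt(dt)) = 1.176607; d = 1/u = 0.849902
p = (exp((r-q)*dt) - d) / (u - d) = 0.470163
Discount per step: exp(-r*dt) = 0.994018
Stock lattice S(k, i) with i counting down-moves:
  k=0: S(0,0) = 10.3500
  k=1: S(1,0) = 12.1779; S(1,1) = 8.7965
  k=2: S(2,0) = 14.3286; S(2,1) = 10.3500; S(2,2) = 7.4761
  k=3: S(3,0) = 16.8591; S(3,1) = 12.1779; S(3,2) = 8.7965; S(3,3) = 6.3540
Terminal payoffs V(N, i) = max(K - S_T, 0):
  V(3,0) = 0.000000; V(3,1) = 0.000000; V(3,2) = 0.233517; V(3,3) = 2.676011
Backward induction: V(k, i) = exp(-r*dt) * [p * V(k+1, i) + (1-p) * V(k+1, i+1)].
  V(2,0) = exp(-r*dt) * [p*0.000000 + (1-p)*0.000000] = 0.000000
  V(2,1) = exp(-r*dt) * [p*0.000000 + (1-p)*0.233517] = 0.122986
  V(2,2) = exp(-r*dt) * [p*0.233517 + (1-p)*2.676011] = 1.518503
  V(1,0) = exp(-r*dt) * [p*0.000000 + (1-p)*0.122986] = 0.064773
  V(1,1) = exp(-r*dt) * [p*0.122986 + (1-p)*1.518503] = 0.857225
  V(0,0) = exp(-r*dt) * [p*0.064773 + (1-p)*0.857225] = 0.481744

Answer: Price = V(0,0) = 0.4817
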